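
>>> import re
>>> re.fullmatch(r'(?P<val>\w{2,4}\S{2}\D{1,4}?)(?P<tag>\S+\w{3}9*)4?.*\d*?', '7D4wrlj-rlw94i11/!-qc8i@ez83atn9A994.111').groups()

The match spans [0:40] → '7D4wrlj-rlw94i11/!-qc8i@ez83atn9A994.111'.
Captured: group 1 = '7D4wrlj', group 2 = '-rlw94i11/!-qc8i@ez83atn9A994.111'.

('7D4wrlj', '-rlw94i11/!-qc8i@ez83atn9A994.111')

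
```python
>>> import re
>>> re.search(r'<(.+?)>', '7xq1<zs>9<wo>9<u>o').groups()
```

A `+?`/`*?`/`{m,n}?` starts at its minimum and grows only as far as needed for what follows to match.
`re.search` tries every starting position until one works.
The match spans [4:8] → '<zs>'.
Captured: group 1 = 'zs'.

('zs',)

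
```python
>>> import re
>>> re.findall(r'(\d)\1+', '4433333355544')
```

`\1` is not a pattern — it's the concrete string captured by group 1, re-applied verbatim.
Scanning left to right: at [0:2] match '44', group 1 = '4'; at [2:8] match '333333', group 1 = '3'; at [8:11] match '555', group 1 = '5'; at [11:13] match '44', group 1 = '4'.
With a single group, `findall` returns only what that group captured — 4 items.

['4', '3', '5', '4']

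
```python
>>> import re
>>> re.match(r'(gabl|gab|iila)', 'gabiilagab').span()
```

(0, 3)

`match` is anchored at position 0; if the pattern doesn't fit there, it returns None.
The match spans [0:3] → 'gab'.
Captured: group 1 = 'gab'.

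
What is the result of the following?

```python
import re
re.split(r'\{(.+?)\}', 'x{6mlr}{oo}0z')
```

With the lazy modifier that quantifier settles for the fewest repetitions that let the rest of the pattern succeed (the atoms after it are unaffected and can still be greedy).
Matches to split on: at [1:7] → '{6mlr}'; at [7:11] → '{oo}'.
`re.split` interleaves the captured-group text with the surrounding fragments.

['x', '6mlr', '', 'oo', '0z']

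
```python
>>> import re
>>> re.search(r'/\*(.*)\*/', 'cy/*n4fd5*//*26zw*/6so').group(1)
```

The match spans [2:19] → '/*n4fd5*//*26zw*/'.
Captured: group 1 = 'n4fd5*//*26zw'.

'n4fd5*//*26zw'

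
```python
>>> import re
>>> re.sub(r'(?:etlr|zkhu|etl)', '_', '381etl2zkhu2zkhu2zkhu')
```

'381_2_2_2_'

Matches: at [3:6] → 'etl'; at [7:11] → 'zkhu'; at [12:16] → 'zkhu'; at [17:21] → 'zkhu'.
Every occurrence is swapped for '_'.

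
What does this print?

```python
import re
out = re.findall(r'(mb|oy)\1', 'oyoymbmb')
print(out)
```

The backreference `\1` re-matches whatever the first group consumed, character for character.
Because there's exactly one group, `findall` drops the full match and keeps group 1 from each hit.

['oy', 'mb']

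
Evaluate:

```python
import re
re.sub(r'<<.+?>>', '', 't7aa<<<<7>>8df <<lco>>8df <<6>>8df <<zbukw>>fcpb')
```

't7aa8df 8df 8df fcpb'

Each match is replaced by ''.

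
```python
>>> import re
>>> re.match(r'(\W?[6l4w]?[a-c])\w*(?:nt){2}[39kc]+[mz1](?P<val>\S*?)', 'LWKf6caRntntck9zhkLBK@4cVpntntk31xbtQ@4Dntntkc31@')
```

None

Pattern: optionally a non-word character, then optionally one of [6l4w], then a character in [a-c] (captured); then zero or more of a word character, then the literal 'nt' repeated 2 times, then one or more of one of [39kc]; then one of [mz1]; then zero or more of a non-whitespace character (lazy) (captured as 'val').
`match` is anchored at position 0; if the pattern doesn't fit there, it returns None.
Here the pattern fails at index 0, so the call returns None.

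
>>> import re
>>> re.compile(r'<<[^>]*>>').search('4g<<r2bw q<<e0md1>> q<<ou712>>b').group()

`search` walks the string left to right and returns the first match it finds.
The match spans [2:19] → '<<r2bw q<<e0md1>>'.

'<<r2bw q<<e0md1>>'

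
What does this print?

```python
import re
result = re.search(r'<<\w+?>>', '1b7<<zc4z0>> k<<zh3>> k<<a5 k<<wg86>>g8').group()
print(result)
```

<<zc4z0>>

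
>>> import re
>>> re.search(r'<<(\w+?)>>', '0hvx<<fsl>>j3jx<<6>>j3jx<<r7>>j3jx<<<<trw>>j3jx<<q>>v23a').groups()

`re.search` scans for the first position where the pattern succeeds.
The match spans [4:11] → '<<fsl>>'.
Captured: group 1 = 'fsl'.

('fsl',)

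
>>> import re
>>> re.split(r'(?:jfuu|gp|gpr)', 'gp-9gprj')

['', '-9', 'rj']

`|` is ordered: at each position the engine commits to the first alternative that works.
The string is cut at each match, leaving 3 pieces.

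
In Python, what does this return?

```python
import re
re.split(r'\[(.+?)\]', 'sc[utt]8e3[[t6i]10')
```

['sc', 'utt', '8e3', '[t6i', '10']

Because the quantifier is non-greedy, it stops expanding at the earliest point where the rest of the pattern can succeed.
`re.split` interleaves the captured-group text with the surrounding fragments.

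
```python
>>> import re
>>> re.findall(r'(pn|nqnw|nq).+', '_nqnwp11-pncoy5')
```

Branches in `(...|...)` are attempted left-to-right; the first branch that allows the whole pattern to succeed is taken.
Walking the string: at [1:15] match 'nqnwp11-pncoy5', group 1 = 'nqnw'.
With a single group, `findall` returns only what that group captured — 1 item.

['nqnw']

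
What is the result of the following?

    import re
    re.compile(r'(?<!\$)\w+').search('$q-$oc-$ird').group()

`(?!…)`/`(?<!…)` only lets a position through if the neighbouring text does NOT match; no characters are consumed.
`re.search` tries every starting position until one works.
The match spans [5:6] → 'c'.

'c'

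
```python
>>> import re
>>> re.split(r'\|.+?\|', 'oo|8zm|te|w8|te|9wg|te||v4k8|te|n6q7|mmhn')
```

A non-greedy quantifier consumes as few characters as it can — just enough that the remainder of the pattern still matches from where it stops; whatever follows it matches normally.
Matches to split on: at [2:7] → '|8zm|'; at [9:13] → '|w8|'; at [15:20] → '|9wg|'; at [22:29] → '||v4k8|'; at [31:37] → '|n6q7|'.
Each match becomes a cut point; 6 segments remain.

['oo', 'te', 'te', 'te', 'te', 'mmhn']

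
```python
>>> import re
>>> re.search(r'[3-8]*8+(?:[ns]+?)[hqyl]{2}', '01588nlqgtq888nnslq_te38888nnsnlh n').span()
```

The match spans [2:8] → '588nlq'.

(2, 8)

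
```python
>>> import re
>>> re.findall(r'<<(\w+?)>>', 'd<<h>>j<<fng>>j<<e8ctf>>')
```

Matches: at [1:6] match '<<h>>', group 1 = 'h'; at [7:14] match '<<fng>>', group 1 = 'fng'; at [15:24] match '<<e8ctf>>', group 1 = 'e8ctf'.
Because there's exactly one group, `findall` drops the full match and keeps group 1 from each hit.

['h', 'fng', 'e8ctf']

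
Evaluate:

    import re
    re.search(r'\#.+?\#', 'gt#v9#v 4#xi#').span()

Because the quantifier is non-greedy, it stops expanding at the earliest point where the rest of the pattern can succeed.
`re.search` scans for the first position where the pattern succeeds.
The match spans [2:6] → '#v9#'.

(2, 6)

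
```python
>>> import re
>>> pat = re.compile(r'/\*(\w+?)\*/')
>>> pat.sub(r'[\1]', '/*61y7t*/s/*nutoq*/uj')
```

'[61y7t]s[nutoq]uj'

The replacement refers to a captured group, so each match is rewritten using its own captured text.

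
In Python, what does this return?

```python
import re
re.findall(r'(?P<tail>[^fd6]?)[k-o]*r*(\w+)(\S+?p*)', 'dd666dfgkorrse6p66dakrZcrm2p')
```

`findall` packs the 3 group values into a tuple for every match.

[('', 'dd666dfgkorrse6p66dakrZcrm2', 'p')]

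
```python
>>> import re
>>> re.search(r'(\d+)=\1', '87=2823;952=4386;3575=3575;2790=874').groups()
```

`\1` is not a pattern — it's the concrete string captured by group 1, re-applied verbatim.
Unlike `match`, `search` isn't anchored — it looks for the pattern anywhere in the string.
The match spans [17:26] → '3575=3575'.
Captured: group 1 = '3575'.

('3575',)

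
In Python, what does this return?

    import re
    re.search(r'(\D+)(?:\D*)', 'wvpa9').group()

'wvpa'

This matches one or more of a non-digit (captured); then zero or more of a non-digit (non-capturing group).
Unlike `match`, `search` isn't anchored — it looks for the pattern anywhere in the string.
The match spans [0:4] → 'wvpa'.
Captured: group 1 = 'wvpa'.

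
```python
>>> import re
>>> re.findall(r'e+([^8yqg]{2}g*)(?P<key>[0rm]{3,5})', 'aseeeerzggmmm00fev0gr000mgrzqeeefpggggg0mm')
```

Pattern: one or more of a literal 'e'; then exactly 2 of any character except [8yqg], then zero or more of a literal 'g' (captured); then 3 to 5 of one of [0rm] (captured as 'key').
Scanning left to right: at [2:15] match 'eeeerzggmmm00', groups = ('rzgg', 'mmm00'); at [16:25] match 'ev0gr000m', groups = ('v0g', 'r000m'); at [29:42] match 'eeefpggggg0mm', groups = ('fpggggg', '0mm').
With 2 capturing groups, `findall` returns a 2-tuple per match.

[('rzgg', 'mmm00'), ('v0g', 'r000m'), ('fpggggg', '0mm')]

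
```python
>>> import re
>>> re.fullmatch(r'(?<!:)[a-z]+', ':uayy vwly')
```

None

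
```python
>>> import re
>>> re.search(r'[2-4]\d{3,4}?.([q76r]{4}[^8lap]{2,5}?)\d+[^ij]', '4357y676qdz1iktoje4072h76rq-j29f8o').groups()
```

('76rq-j',)

The pattern matches a character in [2-4], then 3 to 4 of a digit (lazy), then any character; then exactly 4 of one of [q76r], then 2 to 5 of any character except [8lap] (lazy) (captured); then one or more of a digit, then any character except [ij].
Lazy quantifiers expand one character at a time until the remainder of the pattern can match.
`re.search` tries every starting position until one works.
The match spans [18:32] → '4072h76rq-j29f'.
Captured: group 1 = '76rq-j'.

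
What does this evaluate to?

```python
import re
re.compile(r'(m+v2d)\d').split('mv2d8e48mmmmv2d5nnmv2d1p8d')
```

['', 'mv2d', 'e48', 'mmmmv2d', 'nn', 'mv2d', 'p8d']

Because the pattern has a capturing group, `split` also inserts each captured text between the pieces.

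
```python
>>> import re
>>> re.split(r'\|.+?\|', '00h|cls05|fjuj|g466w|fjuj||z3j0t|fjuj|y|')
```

['00h', 'fjuj', 'fjuj', 'fjuj', '']

A `+?`/`*?`/`{m,n}?` starts at its minimum and grows only as far as needed for what follows to match.
Matches to split on: at [3:10] → '|cls05|'; at [14:21] → '|g466w|'; at [25:33] → '||z3j0t|'; at [37:40] → '|y|'.
`split` removes every match and returns the 5 fragments in between.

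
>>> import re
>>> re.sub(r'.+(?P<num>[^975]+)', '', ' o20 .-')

''

This matches one or more of any character; then one or more of any character except [975] (captured as 'num').
Matches: at [0:7] → ' o20 .-'.
Each match is replaced by ''.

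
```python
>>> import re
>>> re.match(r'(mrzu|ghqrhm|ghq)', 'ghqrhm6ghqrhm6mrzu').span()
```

With `match`, the pattern is implicitly anchored at the beginning.
The match spans [0:6] → 'ghqrhm'.

(0, 6)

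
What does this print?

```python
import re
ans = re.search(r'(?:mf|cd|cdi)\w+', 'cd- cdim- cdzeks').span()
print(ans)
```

(4, 8)

`search` walks the string left to right and returns the first match it finds.
The match spans [4:8] → 'cdim'.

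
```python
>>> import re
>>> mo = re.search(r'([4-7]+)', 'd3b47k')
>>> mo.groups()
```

The match spans [3:5] → '47'.
Captured: group 1 = '47'.

('47',)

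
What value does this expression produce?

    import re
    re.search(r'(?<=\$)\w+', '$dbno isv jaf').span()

The positive lookaround only admits positions where the adjacent text matches; those characters stay outside the span.
Unlike `match`, `search` isn't anchored — it looks for the pattern anywhere in the string.
The match spans [1:5] → 'dbno'.

(1, 5)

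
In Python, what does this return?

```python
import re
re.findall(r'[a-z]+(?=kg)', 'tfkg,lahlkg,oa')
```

The positive lookaround only admits positions where the adjacent text matches; those characters stay outside the span.
Since nothing is captured, `findall` lists the 2 matched substrings directly.

['tf', 'lahl']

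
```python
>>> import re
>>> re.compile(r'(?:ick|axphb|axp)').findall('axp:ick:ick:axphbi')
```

['axp', 'ick', 'ick', 'axphb']

`|` is ordered: at each position the engine commits to the first alternative that works.
Scanning left to right: at [0:3] → 'axp'; at [4:7] → 'ick'; at [8:11] → 'ick'; at [12:17] → 'axphb'.
`findall` yields the raw match text (4 of them) because the pattern has no groups.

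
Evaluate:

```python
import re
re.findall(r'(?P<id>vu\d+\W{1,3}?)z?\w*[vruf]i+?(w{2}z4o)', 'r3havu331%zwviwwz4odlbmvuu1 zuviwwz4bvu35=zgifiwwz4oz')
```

[('vu331%', 'wwz4o'), ('vu35=', 'wwz4o')]

This matches the literal 'vu', then one or more of a digit, then 1 to 3 of a non-word character (lazy) (captured as 'id'); then optionally a literal 'z', then zero or more of a word character; then one of [vruf], then one or more of the literal 'i' (lazy); then exactly 2 of a literal 'w', then the literal 'z4o' (captured).
Walking the string: at [4:19] match 'vu331%zwviwwz4o', groups = ('vu331%', 'wwz4o'); at [37:52] match 'vu35=zgifiwwz4o', groups = ('vu35=', 'wwz4o').
With 2 capturing groups, `findall` returns a 2-tuple per match.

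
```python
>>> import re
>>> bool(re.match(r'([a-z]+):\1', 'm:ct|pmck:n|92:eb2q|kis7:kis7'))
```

`re.match` won't scan ahead — the pattern has to work from the very first character.
Here the pattern fails at index 0, so the call returns None, and `bool(None)` is False.

False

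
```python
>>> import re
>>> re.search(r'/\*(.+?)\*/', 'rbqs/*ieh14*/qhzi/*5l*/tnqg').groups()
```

('ieh14',)

Because the quantifier is non-greedy, it stops expanding at the earliest point where the rest of the pattern can succeed.
`re.search` tries every starting position until one works.
The match spans [4:13] → '/*ieh14*/'.
Captured: group 1 = 'ieh14'.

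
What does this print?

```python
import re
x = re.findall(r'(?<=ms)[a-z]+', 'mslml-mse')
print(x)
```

['lml', 'e']

Lookahead/lookbehind check context without consuming it, so the matched span excludes the asserted characters.
No capturing groups, so `findall` returns the 2 full match strings.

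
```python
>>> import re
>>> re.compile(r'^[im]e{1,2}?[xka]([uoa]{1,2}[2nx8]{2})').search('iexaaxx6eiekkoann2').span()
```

(0, 7)

The pattern matches anchored at the start of the string; then one of [im], then 1 to 2 of a literal 'e' (lazy), then one of [xka]; then 1 to 2 of one of [uoa], then exactly 2 of one of [2nx8] (captured).
`re.search` scans for the first position where the pattern succeeds.
The match spans [0:7] → 'iexaaxx'.
Captured: group 1 = 'aaxx'.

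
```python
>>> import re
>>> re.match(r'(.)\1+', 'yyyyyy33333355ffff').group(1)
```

`\1` is not a pattern — it's the concrete string captured by group 1, re-applied verbatim.
`match` is anchored at position 0; if the pattern doesn't fit there, it returns None.
The match spans [0:6] → 'yyyyyy'.
Captured: group 1 = 'y'.

'y'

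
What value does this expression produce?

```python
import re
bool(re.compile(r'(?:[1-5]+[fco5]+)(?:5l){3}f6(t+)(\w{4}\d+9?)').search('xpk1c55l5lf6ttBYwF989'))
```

False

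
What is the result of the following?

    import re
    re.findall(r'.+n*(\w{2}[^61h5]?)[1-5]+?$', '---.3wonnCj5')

Pattern: one or more of any character, then zero or more of the literal 'n'; then exactly 2 of a word character, then optionally any character except [61h5] (captured); then one or more of a character in [1-5] (lazy); then anchored at the end.
Matches: at [0:12] match '---.3wonnCj5', group 1 = 'Cj'.
Because there's exactly one group, `findall` drops the full match and keeps group 1 from the one hit.

['Cj']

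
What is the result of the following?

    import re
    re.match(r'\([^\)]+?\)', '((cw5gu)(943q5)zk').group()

'((cw5gu)'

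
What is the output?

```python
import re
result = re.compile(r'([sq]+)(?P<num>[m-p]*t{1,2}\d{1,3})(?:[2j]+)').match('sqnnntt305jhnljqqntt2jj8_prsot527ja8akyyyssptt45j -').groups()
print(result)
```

Pattern: one or more of one of [sq] (captured); then zero or more of a character in [m-p], then 1 to 2 of a literal 't', then 1 to 3 of a digit (captured as 'num'); then one or more of one of [2j] (non-capturing group).
With `match`, the pattern is implicitly anchored at the beginning.
The match spans [0:11] → 'sqnnntt305j'.
Captured: group 1 = 'sq', group 2 = 'nnntt305'.

('sq', 'nnntt305')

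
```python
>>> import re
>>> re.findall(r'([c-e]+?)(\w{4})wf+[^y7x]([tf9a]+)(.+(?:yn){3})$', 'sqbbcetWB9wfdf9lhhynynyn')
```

[('ce', 'tWB9', 'f9', 'lhhynynyn')]

The pattern matches one or more of a character in [c-e] (lazy) (captured); then exactly 4 of a word character (captured); then a literal 'w', then one or more of a literal 'f', then any character except [y7x]; then one or more of one of [tf9a] (captured); then one or more of any character, then the literal 'yn' repeated 3 times (captured); then anchored at the end.
Matches: at [4:24] match 'cetWB9wfdf9lhhynynyn', groups = ('ce', 'tWB9', 'f9', 'lhhynynyn').
With 4 capturing groups, `findall` returns a 4-tuple per match.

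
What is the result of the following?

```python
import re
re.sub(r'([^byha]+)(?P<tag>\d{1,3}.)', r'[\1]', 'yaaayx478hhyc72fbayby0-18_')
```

'yaaay[x47]hy[c7]bayby[0-1]'

This matches one or more of any character except [byha] (captured); then 1 to 3 of a digit, then any character (captured as 'tag').
Matches: at [5:10] → 'x478h'; at [12:16] → 'c72f'; at [21:26] → '0-18_'.
`\1` in the replacement pulls in group 1's text for each match.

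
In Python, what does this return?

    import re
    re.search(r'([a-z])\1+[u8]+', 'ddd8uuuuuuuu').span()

A backreference is literal: `\1` must see the identical characters the first group matched.
The match spans [0:12] → 'ddd8uuuuuuuu'.

(0, 12)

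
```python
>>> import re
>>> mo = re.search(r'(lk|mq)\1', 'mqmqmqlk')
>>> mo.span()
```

The backreference `\1` re-matches whatever the first group consumed, character for character.
`search` walks the string left to right and returns the first match it finds.
The match spans [0:4] → 'mqmq'.
Captured: group 1 = 'mq'.

(0, 4)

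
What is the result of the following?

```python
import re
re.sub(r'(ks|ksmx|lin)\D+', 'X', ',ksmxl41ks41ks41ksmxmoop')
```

Every occurrence is swapped for 'X'.

',X41ks41ks41X'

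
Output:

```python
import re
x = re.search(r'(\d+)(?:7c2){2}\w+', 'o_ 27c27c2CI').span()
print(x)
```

Pattern: one or more of a digit (captured); then the literal '7c2' repeated 2 times, then one or more of a word character.
The match spans [3:12] → '27c27c2CI'.

(3, 12)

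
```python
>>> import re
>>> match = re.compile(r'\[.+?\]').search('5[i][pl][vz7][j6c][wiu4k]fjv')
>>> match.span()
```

(1, 4)

`re.search` tries every starting position until one works.
The match spans [1:4] → '[i]'.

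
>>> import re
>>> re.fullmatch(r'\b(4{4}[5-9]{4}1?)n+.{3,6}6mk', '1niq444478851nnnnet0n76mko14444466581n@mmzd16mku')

`re.fullmatch` is like wrapping the pattern in `^…$` (in single-line mode).
Here the string isn't matched end-to-end, so the call returns None.

None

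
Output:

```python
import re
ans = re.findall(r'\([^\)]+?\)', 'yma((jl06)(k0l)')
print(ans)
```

Scanning left to right: at [3:10] → '((jl06)'; at [10:15] → '(k0l)'.
No capturing groups, so `findall` returns the 2 full match strings.

['((jl06)', '(k0l)']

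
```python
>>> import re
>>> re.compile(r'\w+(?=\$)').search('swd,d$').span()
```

The `(?=…)`/`(?<=…)` assertion just peeks at neighbouring text; it doesn't advance the match position.
The match spans [4:5] → 'd'.

(4, 5)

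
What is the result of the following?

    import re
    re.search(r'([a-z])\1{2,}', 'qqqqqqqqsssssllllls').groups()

The backreference `\1` re-matches whatever the first group consumed, character for character.
`re.search` scans for the first position where the pattern succeeds.
The match spans [0:8] → 'qqqqqqqq'.
Captured: group 1 = 'q'.

('q',)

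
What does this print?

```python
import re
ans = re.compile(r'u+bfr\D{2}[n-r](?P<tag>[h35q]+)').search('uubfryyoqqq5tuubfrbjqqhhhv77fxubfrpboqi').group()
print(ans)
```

uubfryyoqqq5

This matches one or more of the literal 'u', then the literal 'bfr'; then exactly 2 of a non-digit, then a character in [n-r]; then one or more of one of [h35q] (captured as 'tag').
The match spans [0:12] → 'uubfryyoqqq5'.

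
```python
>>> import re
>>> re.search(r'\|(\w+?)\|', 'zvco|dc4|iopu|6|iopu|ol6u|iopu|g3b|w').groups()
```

('dc4',)

Unlike `match`, `search` isn't anchored — it looks for the pattern anywhere in the string.
The match spans [4:9] → '|dc4|'.
Captured: group 1 = 'dc4'.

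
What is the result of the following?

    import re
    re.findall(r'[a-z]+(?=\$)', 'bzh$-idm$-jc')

The positive lookaround only admits positions where the adjacent text matches; those characters stay outside the span.
No capturing groups, so `findall` returns the 2 full match strings.

['bzh', 'idm']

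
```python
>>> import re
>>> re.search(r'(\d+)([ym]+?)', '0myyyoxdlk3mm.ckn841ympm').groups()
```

('0', 'm')

The pattern matches one or more of a digit (captured); then one or more of one of [ym] (lazy) (captured).
The `?` after the quantifier makes it lazy — it takes as little as possible before letting the rest of the pattern try.
`re.search` scans for the first position where the pattern succeeds.
The match spans [0:2] → '0m'.
Captured: group 1 = '0', group 2 = 'm'.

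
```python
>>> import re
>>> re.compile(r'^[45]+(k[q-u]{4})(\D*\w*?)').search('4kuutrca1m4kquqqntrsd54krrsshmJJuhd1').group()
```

Pattern: anchored at the start of the string; then one or more of one of [45]; then a literal 'k', then exactly 4 of a character in [q-u] (captured); then zero or more of a non-digit, then zero or more of a word character (lazy) (captured).
With the lazy modifier that quantifier settles for the fewest repetitions that let the rest of the pattern succeed (the atoms after it are unaffected and can still be greedy).
`re.search` scans for the first position where the pattern succeeds.
The match spans [0:8] → '4kuutrca'.
Captured: group 1 = 'kuutr', group 2 = 'ca'.

'4kuutrca'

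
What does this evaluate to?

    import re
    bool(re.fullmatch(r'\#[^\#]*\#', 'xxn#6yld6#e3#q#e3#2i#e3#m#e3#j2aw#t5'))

`fullmatch` succeeds only if the pattern covers the string from start to end.
Here the pattern can't cover the whole string, so the call returns None, and `bool(None)` is False.

False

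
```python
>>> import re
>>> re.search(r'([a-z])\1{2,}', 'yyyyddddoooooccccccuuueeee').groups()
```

('y',)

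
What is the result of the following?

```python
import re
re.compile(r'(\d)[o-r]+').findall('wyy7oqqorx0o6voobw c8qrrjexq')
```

['7', '0', '8']

This matches a digit (captured); then one or more of a character in [o-r].
Walking the string: at [3:9] match '7oqqor', group 1 = '7'; at [10:12] match '0o', group 1 = '0'; at [20:24] match '8qrr', group 1 = '8'.
`findall` collects group 1 from each match (3 total).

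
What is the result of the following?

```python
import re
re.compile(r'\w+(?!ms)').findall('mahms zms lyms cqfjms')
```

Because the assertion is negative and zero-width, positions next to the forbidden text are skipped.
No capturing groups, so `findall` returns the 4 full match strings.

['mahms', 'zms', 'lyms', 'cqfjms']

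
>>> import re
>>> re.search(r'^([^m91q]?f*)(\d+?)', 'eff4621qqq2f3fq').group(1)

'eff'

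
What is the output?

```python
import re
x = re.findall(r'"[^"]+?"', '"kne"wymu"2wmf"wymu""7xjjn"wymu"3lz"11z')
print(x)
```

['"kne"', '"2wmf"', '"7xjjn"', '"3lz"']

Matches: at [0:5] → '"kne"'; at [9:15] → '"2wmf"'; at [20:27] → '"7xjjn"'; at [31:36] → '"3lz"'.
Since nothing is captured, `findall` lists the 4 matched substrings directly.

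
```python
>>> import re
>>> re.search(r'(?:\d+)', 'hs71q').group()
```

Pattern: one or more of a digit (non-capturing group).
`search` walks the string left to right and returns the first match it finds.
The match spans [2:4] → '71'.

'71'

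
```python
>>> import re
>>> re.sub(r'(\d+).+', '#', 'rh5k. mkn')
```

'rh#'

This matches one or more of a digit (captured); then one or more of any character.
`sub` substitutes '#' at each match site.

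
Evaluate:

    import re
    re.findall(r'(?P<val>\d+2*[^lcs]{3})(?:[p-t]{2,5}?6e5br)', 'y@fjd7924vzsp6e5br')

This matches one or more of a digit, then zero or more of the literal '2', then exactly 3 of any character except [lcs] (captured as 'val'); then 2 to 5 of a character in [p-t] (lazy), then the literal '6e', then the literal '5br' (non-capturing group).
Matches: at [5:18] match '7924vzsp6e5br', group 1 = '7924vz'.
One capturing group, so `findall` returns just the captured substring from the one match — 1 in all.

['7924vz']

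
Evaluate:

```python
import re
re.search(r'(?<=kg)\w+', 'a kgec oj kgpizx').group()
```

'ec'

The `(?=…)`/`(?<=…)` assertion just peeks at neighbouring text; it doesn't advance the match position.
`re.search` tries every starting position until one works.
The match spans [4:6] → 'ec'.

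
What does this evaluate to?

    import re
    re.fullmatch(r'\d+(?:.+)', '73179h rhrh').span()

`fullmatch` succeeds only if the pattern covers the string from start to end.
The match spans [0:11] → '73179h rhrh'.

(0, 11)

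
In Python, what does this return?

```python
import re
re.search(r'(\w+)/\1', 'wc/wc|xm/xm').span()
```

(0, 5)

`\1` is not a pattern — it's the concrete string captured by group 1, re-applied verbatim.
Unlike `match`, `search` isn't anchored — it looks for the pattern anywhere in the string.
The match spans [0:5] → 'wc/wc'.
Captured: group 1 = 'wc'.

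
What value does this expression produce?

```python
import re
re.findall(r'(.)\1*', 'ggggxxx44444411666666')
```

['g', 'x', '4', '1', '6']

The backreference `\1` re-matches whatever the first group consumed, character for character.
Scanning left to right: at [0:4] match 'gggg', group 1 = 'g'; at [4:7] match 'xxx', group 1 = 'x'; at [7:13] match '444444', group 1 = '4'; at [13:15] match '11', group 1 = '1'; at [15:21] match '666666', group 1 = '6'.
Because there's exactly one group, `findall` drops the full match and keeps group 1 from each hit.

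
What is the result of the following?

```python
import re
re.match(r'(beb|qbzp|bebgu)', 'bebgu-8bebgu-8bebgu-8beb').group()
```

'beb'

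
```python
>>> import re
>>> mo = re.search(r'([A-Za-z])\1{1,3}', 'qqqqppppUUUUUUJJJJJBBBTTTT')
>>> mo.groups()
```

('q',)

The match spans [0:4] → 'qqqq'.
Captured: group 1 = 'q'.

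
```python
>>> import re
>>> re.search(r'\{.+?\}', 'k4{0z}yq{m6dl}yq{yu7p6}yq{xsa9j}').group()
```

'{0z}'

The `?` after the quantifier makes it lazy — it takes as little as possible before letting the rest of the pattern try.
`search` walks the string left to right and returns the first match it finds.
The match spans [2:6] → '{0z}'.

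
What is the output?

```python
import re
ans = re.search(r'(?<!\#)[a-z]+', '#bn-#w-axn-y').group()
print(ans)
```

n

The negative lookaround is zero-width — it rules out positions where the adjacent text would match, without consuming anything.
The match spans [2:3] → 'n'.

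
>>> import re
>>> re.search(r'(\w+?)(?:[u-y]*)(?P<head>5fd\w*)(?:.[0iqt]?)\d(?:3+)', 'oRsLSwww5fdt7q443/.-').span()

(0, 17)

The pattern matches one or more of a word character (lazy) (captured); then zero or more of a character in [u-y] (non-capturing group); then the literal '5fd', then zero or more of a word character (captured as 'head'); then any character, then optionally one of [0iqt] (non-capturing group); then a digit; then one or more of a literal '3' (non-capturing group).
`re.search` scans for the first position where the pattern succeeds.
The match spans [0:17] → 'oRsLSwww5fdt7q443'.
Captured: group 1 = 'oRsLS', group 2 = '5fdt7q'.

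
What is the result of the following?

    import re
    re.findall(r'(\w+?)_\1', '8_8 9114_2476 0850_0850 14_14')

`\1` is not a pattern — it's the concrete string captured by group 1, re-applied verbatim.
With a single group, `findall` returns only what that group captured — 3 items.

['8', '0850', '14']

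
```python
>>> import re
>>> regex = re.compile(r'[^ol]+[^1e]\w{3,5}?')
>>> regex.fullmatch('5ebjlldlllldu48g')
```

None

For `fullmatch`, every character of the input must be accounted for by the pattern.
Here there's no way to consume every character, so the call returns None.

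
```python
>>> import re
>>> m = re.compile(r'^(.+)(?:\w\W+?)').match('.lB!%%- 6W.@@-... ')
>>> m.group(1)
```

Pattern: anchored at the start of the string; then one or more of any character (captured); then a word character, then one or more of a non-word character (lazy) (non-capturing group).
Lazy quantifiers expand one character at a time until the remainder of the pattern can match.
`re.match` won't scan ahead — the pattern has to work from the very first character.
The match spans [0:11] → '.lB!%%- 6W.'.
Captured: group 1 = '.lB!%%- 6'.

'.lB!%%- 6'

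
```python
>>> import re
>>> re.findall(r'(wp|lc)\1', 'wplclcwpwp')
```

['lc', 'wp']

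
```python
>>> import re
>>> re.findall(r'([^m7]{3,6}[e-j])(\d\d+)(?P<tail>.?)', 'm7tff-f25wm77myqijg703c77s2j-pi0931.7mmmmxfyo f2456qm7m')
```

The pattern matches 3 to 6 of any character except [m7], then a character in [e-j] (captured); then a digit, then one or more of a digit (captured); then optionally any character (captured as 'tail').
`findall` packs the 3 group values into a tuple for every match.

[('tff-f', '25', 'w'), ('yqijg', '703', 'c'), ('s2j-pi', '0931', '.'), ('xfyo f', '2456', 'q')]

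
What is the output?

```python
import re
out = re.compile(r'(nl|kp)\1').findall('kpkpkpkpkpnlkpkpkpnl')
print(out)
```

['kp', 'kp', 'kp']

After group 1 captures some text, `\1` only succeeds where that same text appears again.
Scanning left to right: at [0:4] match 'kpkp', group 1 = 'kp'; at [4:8] match 'kpkp', group 1 = 'kp'; at [12:16] match 'kpkp', group 1 = 'kp'.
One capturing group, so `findall` returns just the captured substring from each match — 3 in all.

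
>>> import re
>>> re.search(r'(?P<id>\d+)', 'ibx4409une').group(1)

The match spans [3:7] → '4409'.
Captured: group 1 = '4409'.

'4409'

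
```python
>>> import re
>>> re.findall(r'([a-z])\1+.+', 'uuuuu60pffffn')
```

`\1` has to match the exact text group 1 already captured.
Walking the string: at [0:13] match 'uuuuu60pffffn', group 1 = 'u'.
With a single group, `findall` returns only what that group captured — 1 item.

['u']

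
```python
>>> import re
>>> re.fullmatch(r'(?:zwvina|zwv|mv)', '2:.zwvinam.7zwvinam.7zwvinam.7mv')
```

None

`re.fullmatch` requires the pattern to consume the entire string.
Here there's no way to consume every character, so the call returns None.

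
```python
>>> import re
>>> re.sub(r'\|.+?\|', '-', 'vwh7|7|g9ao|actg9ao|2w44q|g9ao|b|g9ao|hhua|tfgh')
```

'vwh7-g9ao-2w44q-b-hhua|tfgh'

A non-greedy quantifier consumes as few characters as it can — just enough that the remainder of the pattern still matches from where it stops; whatever follows it matches normally.
Matches: at [4:7] → '|7|'; at [11:20] → '|actg9ao|'; at [25:31] → '|g9ao|'; at [32:38] → '|g9ao|'.
`sub` substitutes '-' at each match site.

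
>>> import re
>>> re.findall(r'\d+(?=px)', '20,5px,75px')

['5', '75']

The lookaround is zero-width — it requires the adjacent text to match without consuming it, so the asserted text isn't part of the match.
Matches: at [3:4] → '5'; at [7:9] → '75'.
Since nothing is captured, `findall` lists the 2 matched substrings directly.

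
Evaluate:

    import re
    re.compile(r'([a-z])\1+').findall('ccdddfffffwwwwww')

['c', 'd', 'f', 'w']

`\1` has to match the exact text group 1 already captured.
Walking the string: at [0:2] match 'cc', group 1 = 'c'; at [2:5] match 'ddd', group 1 = 'd'; at [5:10] match 'fffff', group 1 = 'f'; at [10:16] match 'wwwwww', group 1 = 'w'.
With a single group, `findall` returns only what that group captured — 4 items.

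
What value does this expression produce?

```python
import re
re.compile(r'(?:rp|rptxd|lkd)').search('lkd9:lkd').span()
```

Unlike `match`, `search` isn't anchored — it looks for the pattern anywhere in the string.
The match spans [0:3] → 'lkd'.

(0, 3)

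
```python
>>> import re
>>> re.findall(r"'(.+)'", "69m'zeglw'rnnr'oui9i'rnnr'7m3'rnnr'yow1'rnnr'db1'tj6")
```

["zeglw'rnnr'oui9i'rnnr'7m3'rnnr'yow1'rnnr'db1"]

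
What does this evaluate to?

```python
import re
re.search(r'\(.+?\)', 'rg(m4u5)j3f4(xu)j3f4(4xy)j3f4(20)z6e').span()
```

(2, 8)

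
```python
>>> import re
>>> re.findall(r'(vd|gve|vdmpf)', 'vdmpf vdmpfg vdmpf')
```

['vd', 'vd', 'vd']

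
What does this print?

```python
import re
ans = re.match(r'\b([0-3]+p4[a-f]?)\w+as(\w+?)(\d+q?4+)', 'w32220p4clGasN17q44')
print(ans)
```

None

This matches a word boundary (`\b`, zero-width); then one or more of a character in [0-3], then the literal 'p4', then optionally a character in [a-f] (captured); then one or more of a word character, then the literal 'as'; then one or more of a word character (lazy) (captured); then one or more of a digit, then optionally the literal 'q', then one or more of a literal '4' (captured).
`match` is anchored at position 0; if the pattern doesn't fit there, it returns None.
Here the string doesn't start with a match, so the call returns None.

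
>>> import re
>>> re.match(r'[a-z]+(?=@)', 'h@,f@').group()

'h'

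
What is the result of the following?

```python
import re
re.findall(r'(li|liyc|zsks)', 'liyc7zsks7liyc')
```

Alternation isn't longest-match — the leftmost alternative that fits at this position is chosen.
One capturing group, so `findall` returns just the captured substring from each match — 3 in all.

['li', 'zsks', 'li']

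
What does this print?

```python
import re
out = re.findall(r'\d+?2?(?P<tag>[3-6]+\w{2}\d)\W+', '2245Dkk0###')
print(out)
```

[]

One capturing group, so `findall` returns just the captured substring from each match — 0 in all.
Nothing in the string satisfies the pattern, so the list is empty.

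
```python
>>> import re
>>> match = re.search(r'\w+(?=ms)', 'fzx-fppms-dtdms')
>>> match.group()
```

'fpp'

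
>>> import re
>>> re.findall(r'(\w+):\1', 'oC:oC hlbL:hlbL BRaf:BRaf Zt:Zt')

A backreference is literal: `\1` must see the identical characters the first group matched.
Because there's exactly one group, `findall` drops the full match and keeps group 1 from each hit.

['oC', 'hlbL', 'BRaf', 'Zt']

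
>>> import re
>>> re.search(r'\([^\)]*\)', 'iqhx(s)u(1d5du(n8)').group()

'(s)'

The match spans [4:7] → '(s)'.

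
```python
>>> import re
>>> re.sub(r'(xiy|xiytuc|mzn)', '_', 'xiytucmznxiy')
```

Branches in `(...|...)` are attempted left-to-right; the first branch that allows the whole pattern to succeed is taken.
`sub` substitutes '_' at each match site.

'_tuc__'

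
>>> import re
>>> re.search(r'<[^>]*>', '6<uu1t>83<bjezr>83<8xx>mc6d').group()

Unlike `match`, `search` isn't anchored — it looks for the pattern anywhere in the string.
The match spans [1:7] → '<uu1t>'.

'<uu1t>'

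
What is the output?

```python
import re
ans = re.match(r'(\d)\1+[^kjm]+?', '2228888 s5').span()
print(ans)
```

(0, 4)

After group 1 captures some text, `\1` only succeeds where that same text appears again.
`re.match` won't scan ahead — the pattern has to work from the very first character.
The match spans [0:4] → '2228'.
Captured: group 1 = '2'.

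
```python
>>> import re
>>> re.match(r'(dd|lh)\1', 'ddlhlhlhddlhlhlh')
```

None

The backreference `\1` re-matches whatever the first group consumed, character for character.
With `match`, the pattern is implicitly anchored at the beginning.
Here position 0 doesn't satisfy it, so the call returns None.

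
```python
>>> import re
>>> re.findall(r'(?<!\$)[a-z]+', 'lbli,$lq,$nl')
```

['lbli', 'q', 'l']

The negative lookahead/lookbehind blocks any match where the forbidden context is present.
Scanning left to right: at [0:4] → 'lbli'; at [7:8] → 'q'; at [11:12] → 'l'.
Since nothing is captured, `findall` lists the 3 matched substrings directly.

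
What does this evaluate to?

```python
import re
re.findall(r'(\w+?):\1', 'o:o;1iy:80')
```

['o']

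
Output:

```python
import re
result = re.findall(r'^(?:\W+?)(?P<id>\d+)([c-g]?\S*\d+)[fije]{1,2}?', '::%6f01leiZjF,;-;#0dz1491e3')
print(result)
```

[('6', 'f01leiZjF,;-;#0dz1491')]

`findall` packs the 2 group values into a tuple for every match.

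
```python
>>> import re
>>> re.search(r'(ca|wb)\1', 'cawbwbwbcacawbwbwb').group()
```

`\1` has to match the exact text group 1 already captured.
The match spans [2:6] → 'wbwb'.

'wbwb'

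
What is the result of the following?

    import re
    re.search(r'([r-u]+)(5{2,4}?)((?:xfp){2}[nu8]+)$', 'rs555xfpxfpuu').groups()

('rs', '555', 'xfpxfpuu')

The match spans [0:13] → 'rs555xfpxfpuu'.
Captured: group 1 = 'rs', group 2 = '555', group 3 = 'xfpxfpuu'.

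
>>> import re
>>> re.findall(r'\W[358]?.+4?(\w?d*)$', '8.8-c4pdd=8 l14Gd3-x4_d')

Pattern: a non-word character; then optionally one of [358], then one or more of any character, then optionally a literal '4'; then optionally a word character, then zero or more of the literal 'd' (captured); then anchored at the end.
Scanning left to right: at [1:23] match '.8-c4pdd=8 l14Gd3-x4_d', group 1 = ''.
Because there's exactly one group, `findall` drops the full match and keeps group 1 from the one hit.

['']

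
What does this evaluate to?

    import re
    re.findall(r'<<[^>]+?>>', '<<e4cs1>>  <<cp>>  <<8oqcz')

['<<e4cs1>>', '<<cp>>']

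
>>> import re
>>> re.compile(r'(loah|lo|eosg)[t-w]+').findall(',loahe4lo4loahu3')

['loah']

Matches: at [10:15] match 'loahu', group 1 = 'loah'.
One capturing group, so `findall` returns just the captured substring from the one match — 1 in all.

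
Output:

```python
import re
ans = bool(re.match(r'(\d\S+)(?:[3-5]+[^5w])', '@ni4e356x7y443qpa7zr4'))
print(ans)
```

False

With `match`, the pattern is implicitly anchored at the beginning.
Here the pattern fails at index 0, so the call returns None, and `bool(None)` is False.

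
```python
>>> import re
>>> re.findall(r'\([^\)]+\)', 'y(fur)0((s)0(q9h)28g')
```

['(fur)', '((s)', '(q9h)']

Matches: at [1:6] → '(fur)'; at [7:11] → '((s)'; at [12:17] → '(q9h)'.
With no groups in the pattern, `findall` gives back each whole match — 3 here.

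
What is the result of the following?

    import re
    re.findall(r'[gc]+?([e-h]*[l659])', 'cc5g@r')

This matches one or more of one of [gc] (lazy); then zero or more of a character in [e-h], then one of [l659] (captured).
Matches: at [0:3] match 'cc5', group 1 = '5'.
With a single group, `findall` returns only what that group captured — 1 item.

['5']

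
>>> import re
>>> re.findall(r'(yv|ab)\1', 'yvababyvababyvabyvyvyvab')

A backreference is literal: `\1` must see the identical characters the first group matched.
`findall` collects group 1 from each match (3 total).

['ab', 'ab', 'yv']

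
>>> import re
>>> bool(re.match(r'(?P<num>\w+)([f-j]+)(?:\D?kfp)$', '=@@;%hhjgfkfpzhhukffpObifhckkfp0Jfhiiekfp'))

False

The pattern matches one or more of a word character (captured as 'num'); then one or more of a character in [f-j] (captured); then optionally a non-digit, then the literal 'kfp' (non-capturing group); then anchored at the end.
`re.match` only tries the pattern at the start of the string.
Here position 0 doesn't satisfy it, so the call returns None, and `bool(None)` is False.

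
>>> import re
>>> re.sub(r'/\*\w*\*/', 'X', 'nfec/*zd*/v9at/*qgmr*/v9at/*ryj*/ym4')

Every occurrence is swapped for 'X'.

'nfecXv9atXv9atXym4'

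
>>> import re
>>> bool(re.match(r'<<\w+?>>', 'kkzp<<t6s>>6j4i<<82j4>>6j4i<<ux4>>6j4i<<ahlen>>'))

`re.match` only tries the pattern at the start of the string.
Here the string doesn't start with a match, so the call returns None, and `bool(None)` is False.

False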